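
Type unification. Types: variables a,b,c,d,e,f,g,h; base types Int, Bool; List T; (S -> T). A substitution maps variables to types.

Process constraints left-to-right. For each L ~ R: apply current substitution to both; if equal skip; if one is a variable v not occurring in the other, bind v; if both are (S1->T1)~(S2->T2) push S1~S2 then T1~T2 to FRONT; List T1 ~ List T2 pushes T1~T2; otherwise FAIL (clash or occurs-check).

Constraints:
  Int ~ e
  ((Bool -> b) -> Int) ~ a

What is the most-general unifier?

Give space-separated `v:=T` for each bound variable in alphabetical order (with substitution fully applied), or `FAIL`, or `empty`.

step 1: unify Int ~ e  [subst: {-} | 1 pending]
  bind e := Int
step 2: unify ((Bool -> b) -> Int) ~ a  [subst: {e:=Int} | 0 pending]
  bind a := ((Bool -> b) -> Int)

Answer: a:=((Bool -> b) -> Int) e:=Int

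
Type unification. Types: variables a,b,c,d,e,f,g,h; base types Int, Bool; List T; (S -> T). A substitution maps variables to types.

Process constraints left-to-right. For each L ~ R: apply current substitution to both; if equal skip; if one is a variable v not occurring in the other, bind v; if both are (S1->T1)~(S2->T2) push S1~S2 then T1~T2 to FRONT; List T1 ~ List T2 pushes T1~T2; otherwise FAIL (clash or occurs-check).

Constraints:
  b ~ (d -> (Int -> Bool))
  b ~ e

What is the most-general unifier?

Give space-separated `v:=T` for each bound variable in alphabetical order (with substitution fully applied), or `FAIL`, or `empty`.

step 1: unify b ~ (d -> (Int -> Bool))  [subst: {-} | 1 pending]
  bind b := (d -> (Int -> Bool))
step 2: unify (d -> (Int -> Bool)) ~ e  [subst: {b:=(d -> (Int -> Bool))} | 0 pending]
  bind e := (d -> (Int -> Bool))

Answer: b:=(d -> (Int -> Bool)) e:=(d -> (Int -> Bool))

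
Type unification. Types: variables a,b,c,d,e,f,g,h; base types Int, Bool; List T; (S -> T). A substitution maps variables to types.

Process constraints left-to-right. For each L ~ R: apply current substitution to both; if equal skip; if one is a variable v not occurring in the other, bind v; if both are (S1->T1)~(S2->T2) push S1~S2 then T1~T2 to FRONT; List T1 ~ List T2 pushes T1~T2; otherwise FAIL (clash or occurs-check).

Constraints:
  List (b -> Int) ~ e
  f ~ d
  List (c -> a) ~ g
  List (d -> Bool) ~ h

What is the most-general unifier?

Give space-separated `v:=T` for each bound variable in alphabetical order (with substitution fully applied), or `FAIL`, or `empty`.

Answer: e:=List (b -> Int) f:=d g:=List (c -> a) h:=List (d -> Bool)

Derivation:
step 1: unify List (b -> Int) ~ e  [subst: {-} | 3 pending]
  bind e := List (b -> Int)
step 2: unify f ~ d  [subst: {e:=List (b -> Int)} | 2 pending]
  bind f := d
step 3: unify List (c -> a) ~ g  [subst: {e:=List (b -> Int), f:=d} | 1 pending]
  bind g := List (c -> a)
step 4: unify List (d -> Bool) ~ h  [subst: {e:=List (b -> Int), f:=d, g:=List (c -> a)} | 0 pending]
  bind h := List (d -> Bool)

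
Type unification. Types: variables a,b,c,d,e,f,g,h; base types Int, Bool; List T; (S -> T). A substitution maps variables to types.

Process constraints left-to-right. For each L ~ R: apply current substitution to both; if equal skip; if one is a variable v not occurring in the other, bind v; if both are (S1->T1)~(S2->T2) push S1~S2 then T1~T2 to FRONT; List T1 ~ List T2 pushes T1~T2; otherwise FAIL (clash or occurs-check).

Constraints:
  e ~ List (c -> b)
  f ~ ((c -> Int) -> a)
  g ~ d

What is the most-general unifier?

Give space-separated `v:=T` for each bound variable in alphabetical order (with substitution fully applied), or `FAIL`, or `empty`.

Answer: e:=List (c -> b) f:=((c -> Int) -> a) g:=d

Derivation:
step 1: unify e ~ List (c -> b)  [subst: {-} | 2 pending]
  bind e := List (c -> b)
step 2: unify f ~ ((c -> Int) -> a)  [subst: {e:=List (c -> b)} | 1 pending]
  bind f := ((c -> Int) -> a)
step 3: unify g ~ d  [subst: {e:=List (c -> b), f:=((c -> Int) -> a)} | 0 pending]
  bind g := d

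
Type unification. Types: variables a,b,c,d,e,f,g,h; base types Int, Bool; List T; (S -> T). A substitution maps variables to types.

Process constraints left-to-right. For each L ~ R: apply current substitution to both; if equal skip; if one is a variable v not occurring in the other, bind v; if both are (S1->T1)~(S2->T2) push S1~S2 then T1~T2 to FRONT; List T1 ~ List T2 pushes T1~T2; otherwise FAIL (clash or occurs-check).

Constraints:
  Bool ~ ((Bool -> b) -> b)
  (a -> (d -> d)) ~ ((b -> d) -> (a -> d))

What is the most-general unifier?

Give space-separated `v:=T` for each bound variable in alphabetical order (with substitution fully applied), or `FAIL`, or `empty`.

step 1: unify Bool ~ ((Bool -> b) -> b)  [subst: {-} | 1 pending]
  clash: Bool vs ((Bool -> b) -> b)

Answer: FAIL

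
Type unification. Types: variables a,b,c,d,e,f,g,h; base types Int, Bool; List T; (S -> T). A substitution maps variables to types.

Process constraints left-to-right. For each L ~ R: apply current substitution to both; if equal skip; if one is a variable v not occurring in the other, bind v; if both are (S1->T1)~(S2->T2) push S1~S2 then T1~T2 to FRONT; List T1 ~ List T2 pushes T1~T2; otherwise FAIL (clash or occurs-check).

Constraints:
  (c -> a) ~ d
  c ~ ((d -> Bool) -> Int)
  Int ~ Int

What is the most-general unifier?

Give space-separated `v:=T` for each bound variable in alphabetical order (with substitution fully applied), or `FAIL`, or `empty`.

Answer: FAIL

Derivation:
step 1: unify (c -> a) ~ d  [subst: {-} | 2 pending]
  bind d := (c -> a)
step 2: unify c ~ (((c -> a) -> Bool) -> Int)  [subst: {d:=(c -> a)} | 1 pending]
  occurs-check fail: c in (((c -> a) -> Bool) -> Int)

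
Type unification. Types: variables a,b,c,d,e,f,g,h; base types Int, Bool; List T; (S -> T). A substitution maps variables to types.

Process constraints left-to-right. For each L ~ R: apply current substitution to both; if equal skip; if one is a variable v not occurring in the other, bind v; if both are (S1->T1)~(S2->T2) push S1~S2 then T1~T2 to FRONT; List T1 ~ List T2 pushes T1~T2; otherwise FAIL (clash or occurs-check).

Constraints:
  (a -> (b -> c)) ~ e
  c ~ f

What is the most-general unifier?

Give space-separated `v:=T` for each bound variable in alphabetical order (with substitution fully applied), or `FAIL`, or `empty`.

Answer: c:=f e:=(a -> (b -> f))

Derivation:
step 1: unify (a -> (b -> c)) ~ e  [subst: {-} | 1 pending]
  bind e := (a -> (b -> c))
step 2: unify c ~ f  [subst: {e:=(a -> (b -> c))} | 0 pending]
  bind c := f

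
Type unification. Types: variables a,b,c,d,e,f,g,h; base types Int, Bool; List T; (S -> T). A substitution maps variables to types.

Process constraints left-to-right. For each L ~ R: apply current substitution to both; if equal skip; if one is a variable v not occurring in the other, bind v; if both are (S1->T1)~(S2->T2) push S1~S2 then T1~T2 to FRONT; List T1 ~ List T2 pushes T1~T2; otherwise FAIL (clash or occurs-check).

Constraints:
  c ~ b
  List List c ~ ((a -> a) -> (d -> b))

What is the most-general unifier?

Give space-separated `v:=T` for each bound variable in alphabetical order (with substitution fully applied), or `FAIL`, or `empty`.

Answer: FAIL

Derivation:
step 1: unify c ~ b  [subst: {-} | 1 pending]
  bind c := b
step 2: unify List List b ~ ((a -> a) -> (d -> b))  [subst: {c:=b} | 0 pending]
  clash: List List b vs ((a -> a) -> (d -> b))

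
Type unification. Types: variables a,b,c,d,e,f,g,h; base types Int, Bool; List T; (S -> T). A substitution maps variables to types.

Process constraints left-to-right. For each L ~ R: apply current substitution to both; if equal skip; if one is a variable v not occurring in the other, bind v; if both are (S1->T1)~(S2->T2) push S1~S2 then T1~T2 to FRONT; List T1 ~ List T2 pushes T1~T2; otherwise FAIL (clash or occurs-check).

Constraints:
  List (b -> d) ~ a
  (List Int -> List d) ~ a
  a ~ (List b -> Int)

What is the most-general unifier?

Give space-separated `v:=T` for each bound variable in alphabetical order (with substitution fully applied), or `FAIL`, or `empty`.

Answer: FAIL

Derivation:
step 1: unify List (b -> d) ~ a  [subst: {-} | 2 pending]
  bind a := List (b -> d)
step 2: unify (List Int -> List d) ~ List (b -> d)  [subst: {a:=List (b -> d)} | 1 pending]
  clash: (List Int -> List d) vs List (b -> d)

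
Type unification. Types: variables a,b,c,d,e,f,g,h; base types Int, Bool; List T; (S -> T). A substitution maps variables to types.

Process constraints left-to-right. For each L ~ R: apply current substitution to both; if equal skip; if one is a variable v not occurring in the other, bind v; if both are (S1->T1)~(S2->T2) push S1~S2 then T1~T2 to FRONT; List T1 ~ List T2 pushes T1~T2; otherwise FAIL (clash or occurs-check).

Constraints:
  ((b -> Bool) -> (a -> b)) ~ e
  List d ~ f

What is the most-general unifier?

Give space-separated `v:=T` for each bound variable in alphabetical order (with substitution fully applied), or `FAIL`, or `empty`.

Answer: e:=((b -> Bool) -> (a -> b)) f:=List d

Derivation:
step 1: unify ((b -> Bool) -> (a -> b)) ~ e  [subst: {-} | 1 pending]
  bind e := ((b -> Bool) -> (a -> b))
step 2: unify List d ~ f  [subst: {e:=((b -> Bool) -> (a -> b))} | 0 pending]
  bind f := List d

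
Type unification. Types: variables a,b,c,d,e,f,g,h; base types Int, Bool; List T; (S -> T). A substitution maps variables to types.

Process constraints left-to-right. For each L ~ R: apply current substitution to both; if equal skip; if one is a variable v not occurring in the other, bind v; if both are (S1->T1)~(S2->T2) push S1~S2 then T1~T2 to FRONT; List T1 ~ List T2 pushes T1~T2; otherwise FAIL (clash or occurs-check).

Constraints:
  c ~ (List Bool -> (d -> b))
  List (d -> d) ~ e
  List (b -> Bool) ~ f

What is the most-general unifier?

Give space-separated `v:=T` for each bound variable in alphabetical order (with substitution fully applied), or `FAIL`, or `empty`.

Answer: c:=(List Bool -> (d -> b)) e:=List (d -> d) f:=List (b -> Bool)

Derivation:
step 1: unify c ~ (List Bool -> (d -> b))  [subst: {-} | 2 pending]
  bind c := (List Bool -> (d -> b))
step 2: unify List (d -> d) ~ e  [subst: {c:=(List Bool -> (d -> b))} | 1 pending]
  bind e := List (d -> d)
step 3: unify List (b -> Bool) ~ f  [subst: {c:=(List Bool -> (d -> b)), e:=List (d -> d)} | 0 pending]
  bind f := List (b -> Bool)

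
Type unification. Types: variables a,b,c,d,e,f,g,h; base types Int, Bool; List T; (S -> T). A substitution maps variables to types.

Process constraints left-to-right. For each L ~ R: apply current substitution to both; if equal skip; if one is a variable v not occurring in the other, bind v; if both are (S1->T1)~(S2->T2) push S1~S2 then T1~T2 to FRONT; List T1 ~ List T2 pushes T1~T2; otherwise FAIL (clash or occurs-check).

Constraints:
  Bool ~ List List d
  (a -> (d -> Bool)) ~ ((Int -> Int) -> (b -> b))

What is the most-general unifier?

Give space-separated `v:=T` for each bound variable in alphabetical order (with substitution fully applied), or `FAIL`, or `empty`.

step 1: unify Bool ~ List List d  [subst: {-} | 1 pending]
  clash: Bool vs List List d

Answer: FAIL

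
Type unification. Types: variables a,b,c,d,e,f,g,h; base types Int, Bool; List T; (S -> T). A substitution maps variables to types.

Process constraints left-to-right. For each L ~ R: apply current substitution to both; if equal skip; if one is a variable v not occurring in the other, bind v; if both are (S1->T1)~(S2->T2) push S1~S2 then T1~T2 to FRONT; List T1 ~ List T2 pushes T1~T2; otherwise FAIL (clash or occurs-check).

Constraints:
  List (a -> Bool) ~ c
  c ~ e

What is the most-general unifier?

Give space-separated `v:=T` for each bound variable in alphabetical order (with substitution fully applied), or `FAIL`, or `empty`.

step 1: unify List (a -> Bool) ~ c  [subst: {-} | 1 pending]
  bind c := List (a -> Bool)
step 2: unify List (a -> Bool) ~ e  [subst: {c:=List (a -> Bool)} | 0 pending]
  bind e := List (a -> Bool)

Answer: c:=List (a -> Bool) e:=List (a -> Bool)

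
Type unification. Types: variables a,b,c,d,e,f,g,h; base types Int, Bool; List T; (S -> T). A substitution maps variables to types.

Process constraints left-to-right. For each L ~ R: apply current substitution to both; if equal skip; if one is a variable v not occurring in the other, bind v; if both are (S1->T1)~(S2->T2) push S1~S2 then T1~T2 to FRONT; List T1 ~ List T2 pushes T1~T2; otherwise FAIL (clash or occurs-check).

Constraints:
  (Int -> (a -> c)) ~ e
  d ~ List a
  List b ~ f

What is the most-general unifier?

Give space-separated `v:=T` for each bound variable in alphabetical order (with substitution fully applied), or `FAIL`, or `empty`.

Answer: d:=List a e:=(Int -> (a -> c)) f:=List b

Derivation:
step 1: unify (Int -> (a -> c)) ~ e  [subst: {-} | 2 pending]
  bind e := (Int -> (a -> c))
step 2: unify d ~ List a  [subst: {e:=(Int -> (a -> c))} | 1 pending]
  bind d := List a
step 3: unify List b ~ f  [subst: {e:=(Int -> (a -> c)), d:=List a} | 0 pending]
  bind f := List b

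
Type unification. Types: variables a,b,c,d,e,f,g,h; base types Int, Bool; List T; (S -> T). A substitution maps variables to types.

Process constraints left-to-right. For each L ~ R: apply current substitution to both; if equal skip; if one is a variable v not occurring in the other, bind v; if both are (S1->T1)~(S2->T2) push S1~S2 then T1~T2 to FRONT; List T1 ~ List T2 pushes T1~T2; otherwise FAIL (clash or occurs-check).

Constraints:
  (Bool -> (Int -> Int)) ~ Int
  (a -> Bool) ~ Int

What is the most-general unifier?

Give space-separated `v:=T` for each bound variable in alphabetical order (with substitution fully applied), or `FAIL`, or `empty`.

step 1: unify (Bool -> (Int -> Int)) ~ Int  [subst: {-} | 1 pending]
  clash: (Bool -> (Int -> Int)) vs Int

Answer: FAIL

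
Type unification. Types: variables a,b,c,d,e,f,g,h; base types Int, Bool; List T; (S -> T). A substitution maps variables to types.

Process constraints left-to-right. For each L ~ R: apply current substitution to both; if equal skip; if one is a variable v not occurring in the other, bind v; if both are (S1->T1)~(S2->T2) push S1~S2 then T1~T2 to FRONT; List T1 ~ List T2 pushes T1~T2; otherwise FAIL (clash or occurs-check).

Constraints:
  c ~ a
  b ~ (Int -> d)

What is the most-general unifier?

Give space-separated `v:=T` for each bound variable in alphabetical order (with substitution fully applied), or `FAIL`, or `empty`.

Answer: b:=(Int -> d) c:=a

Derivation:
step 1: unify c ~ a  [subst: {-} | 1 pending]
  bind c := a
step 2: unify b ~ (Int -> d)  [subst: {c:=a} | 0 pending]
  bind b := (Int -> d)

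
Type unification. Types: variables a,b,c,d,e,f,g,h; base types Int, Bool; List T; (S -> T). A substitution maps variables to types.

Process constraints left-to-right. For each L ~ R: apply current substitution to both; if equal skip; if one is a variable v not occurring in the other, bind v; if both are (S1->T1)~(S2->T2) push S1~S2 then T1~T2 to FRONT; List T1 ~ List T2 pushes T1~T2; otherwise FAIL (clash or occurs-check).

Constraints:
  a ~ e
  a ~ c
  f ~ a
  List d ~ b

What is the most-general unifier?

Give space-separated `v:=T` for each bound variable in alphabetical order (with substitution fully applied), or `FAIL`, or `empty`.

step 1: unify a ~ e  [subst: {-} | 3 pending]
  bind a := e
step 2: unify e ~ c  [subst: {a:=e} | 2 pending]
  bind e := c
step 3: unify f ~ c  [subst: {a:=e, e:=c} | 1 pending]
  bind f := c
step 4: unify List d ~ b  [subst: {a:=e, e:=c, f:=c} | 0 pending]
  bind b := List d

Answer: a:=c b:=List d e:=c f:=c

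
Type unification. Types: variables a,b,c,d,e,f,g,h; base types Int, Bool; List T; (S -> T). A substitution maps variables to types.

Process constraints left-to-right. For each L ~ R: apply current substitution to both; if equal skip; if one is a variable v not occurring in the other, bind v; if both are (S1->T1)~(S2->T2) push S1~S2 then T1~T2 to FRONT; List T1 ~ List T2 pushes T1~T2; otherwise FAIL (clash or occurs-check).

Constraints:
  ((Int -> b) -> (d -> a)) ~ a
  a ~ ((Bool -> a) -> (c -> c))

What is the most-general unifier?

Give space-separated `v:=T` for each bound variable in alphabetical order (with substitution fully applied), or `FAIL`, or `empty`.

step 1: unify ((Int -> b) -> (d -> a)) ~ a  [subst: {-} | 1 pending]
  occurs-check fail

Answer: FAIL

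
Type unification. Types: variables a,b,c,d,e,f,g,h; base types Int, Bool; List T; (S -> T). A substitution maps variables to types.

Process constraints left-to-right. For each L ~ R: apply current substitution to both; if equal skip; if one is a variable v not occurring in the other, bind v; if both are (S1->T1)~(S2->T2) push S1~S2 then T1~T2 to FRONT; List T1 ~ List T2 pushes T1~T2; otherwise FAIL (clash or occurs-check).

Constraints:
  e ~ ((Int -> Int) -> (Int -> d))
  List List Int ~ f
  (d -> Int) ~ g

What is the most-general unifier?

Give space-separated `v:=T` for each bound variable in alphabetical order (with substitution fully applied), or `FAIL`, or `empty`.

step 1: unify e ~ ((Int -> Int) -> (Int -> d))  [subst: {-} | 2 pending]
  bind e := ((Int -> Int) -> (Int -> d))
step 2: unify List List Int ~ f  [subst: {e:=((Int -> Int) -> (Int -> d))} | 1 pending]
  bind f := List List Int
step 3: unify (d -> Int) ~ g  [subst: {e:=((Int -> Int) -> (Int -> d)), f:=List List Int} | 0 pending]
  bind g := (d -> Int)

Answer: e:=((Int -> Int) -> (Int -> d)) f:=List List Int g:=(d -> Int)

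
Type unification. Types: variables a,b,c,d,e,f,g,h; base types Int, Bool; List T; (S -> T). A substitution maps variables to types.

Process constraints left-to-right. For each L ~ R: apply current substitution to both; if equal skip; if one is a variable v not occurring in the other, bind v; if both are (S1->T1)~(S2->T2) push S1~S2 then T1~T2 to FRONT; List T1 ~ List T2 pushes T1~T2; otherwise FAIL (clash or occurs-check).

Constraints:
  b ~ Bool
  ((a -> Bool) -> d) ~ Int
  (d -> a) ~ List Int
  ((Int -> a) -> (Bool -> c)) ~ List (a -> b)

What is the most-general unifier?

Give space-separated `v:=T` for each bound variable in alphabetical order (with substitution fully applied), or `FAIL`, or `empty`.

step 1: unify b ~ Bool  [subst: {-} | 3 pending]
  bind b := Bool
step 2: unify ((a -> Bool) -> d) ~ Int  [subst: {b:=Bool} | 2 pending]
  clash: ((a -> Bool) -> d) vs Int

Answer: FAIL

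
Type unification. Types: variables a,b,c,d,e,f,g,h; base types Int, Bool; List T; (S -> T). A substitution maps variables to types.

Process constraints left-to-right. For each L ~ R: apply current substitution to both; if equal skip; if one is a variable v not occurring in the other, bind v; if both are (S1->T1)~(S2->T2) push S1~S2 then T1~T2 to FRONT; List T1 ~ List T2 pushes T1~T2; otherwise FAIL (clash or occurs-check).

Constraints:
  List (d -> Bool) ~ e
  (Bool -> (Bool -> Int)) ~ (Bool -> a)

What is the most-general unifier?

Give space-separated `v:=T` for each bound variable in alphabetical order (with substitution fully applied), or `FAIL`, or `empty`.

Answer: a:=(Bool -> Int) e:=List (d -> Bool)

Derivation:
step 1: unify List (d -> Bool) ~ e  [subst: {-} | 1 pending]
  bind e := List (d -> Bool)
step 2: unify (Bool -> (Bool -> Int)) ~ (Bool -> a)  [subst: {e:=List (d -> Bool)} | 0 pending]
  -> decompose arrow: push Bool~Bool, (Bool -> Int)~a
step 3: unify Bool ~ Bool  [subst: {e:=List (d -> Bool)} | 1 pending]
  -> identical, skip
step 4: unify (Bool -> Int) ~ a  [subst: {e:=List (d -> Bool)} | 0 pending]
  bind a := (Bool -> Int)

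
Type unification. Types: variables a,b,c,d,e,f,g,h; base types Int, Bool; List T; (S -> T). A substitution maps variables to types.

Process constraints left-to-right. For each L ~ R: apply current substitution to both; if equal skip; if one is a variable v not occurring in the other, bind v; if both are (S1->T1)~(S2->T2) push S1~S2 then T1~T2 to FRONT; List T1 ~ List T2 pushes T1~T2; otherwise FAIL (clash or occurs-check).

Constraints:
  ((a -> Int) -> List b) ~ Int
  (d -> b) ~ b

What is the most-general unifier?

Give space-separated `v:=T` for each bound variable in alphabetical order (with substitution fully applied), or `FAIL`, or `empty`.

step 1: unify ((a -> Int) -> List b) ~ Int  [subst: {-} | 1 pending]
  clash: ((a -> Int) -> List b) vs Int

Answer: FAIL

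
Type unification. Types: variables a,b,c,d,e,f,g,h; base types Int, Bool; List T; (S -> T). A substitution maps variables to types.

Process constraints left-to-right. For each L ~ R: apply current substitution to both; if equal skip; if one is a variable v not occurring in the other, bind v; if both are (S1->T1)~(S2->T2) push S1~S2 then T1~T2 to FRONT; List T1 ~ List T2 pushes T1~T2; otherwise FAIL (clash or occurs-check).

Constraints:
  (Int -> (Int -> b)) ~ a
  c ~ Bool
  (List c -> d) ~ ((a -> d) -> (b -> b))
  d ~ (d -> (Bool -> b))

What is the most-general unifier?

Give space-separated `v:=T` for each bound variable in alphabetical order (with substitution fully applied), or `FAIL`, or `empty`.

Answer: FAIL

Derivation:
step 1: unify (Int -> (Int -> b)) ~ a  [subst: {-} | 3 pending]
  bind a := (Int -> (Int -> b))
step 2: unify c ~ Bool  [subst: {a:=(Int -> (Int -> b))} | 2 pending]
  bind c := Bool
step 3: unify (List Bool -> d) ~ (((Int -> (Int -> b)) -> d) -> (b -> b))  [subst: {a:=(Int -> (Int -> b)), c:=Bool} | 1 pending]
  -> decompose arrow: push List Bool~((Int -> (Int -> b)) -> d), d~(b -> b)
step 4: unify List Bool ~ ((Int -> (Int -> b)) -> d)  [subst: {a:=(Int -> (Int -> b)), c:=Bool} | 2 pending]
  clash: List Bool vs ((Int -> (Int -> b)) -> d)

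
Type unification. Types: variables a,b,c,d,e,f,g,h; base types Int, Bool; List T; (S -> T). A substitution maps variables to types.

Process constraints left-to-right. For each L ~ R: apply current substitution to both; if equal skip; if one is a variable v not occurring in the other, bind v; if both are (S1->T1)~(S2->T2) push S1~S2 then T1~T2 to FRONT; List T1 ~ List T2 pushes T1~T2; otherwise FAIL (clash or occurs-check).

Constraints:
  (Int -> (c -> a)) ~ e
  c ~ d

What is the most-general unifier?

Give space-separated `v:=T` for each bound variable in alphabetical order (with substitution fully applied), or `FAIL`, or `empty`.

Answer: c:=d e:=(Int -> (d -> a))

Derivation:
step 1: unify (Int -> (c -> a)) ~ e  [subst: {-} | 1 pending]
  bind e := (Int -> (c -> a))
step 2: unify c ~ d  [subst: {e:=(Int -> (c -> a))} | 0 pending]
  bind c := d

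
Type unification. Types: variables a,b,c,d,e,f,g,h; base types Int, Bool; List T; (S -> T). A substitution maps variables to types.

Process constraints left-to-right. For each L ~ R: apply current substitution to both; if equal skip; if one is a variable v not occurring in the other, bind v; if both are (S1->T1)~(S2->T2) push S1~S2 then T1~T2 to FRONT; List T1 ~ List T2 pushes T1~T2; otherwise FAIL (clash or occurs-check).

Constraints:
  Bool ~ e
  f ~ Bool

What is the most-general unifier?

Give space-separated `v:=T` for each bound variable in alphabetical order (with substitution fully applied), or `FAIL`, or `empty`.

step 1: unify Bool ~ e  [subst: {-} | 1 pending]
  bind e := Bool
step 2: unify f ~ Bool  [subst: {e:=Bool} | 0 pending]
  bind f := Bool

Answer: e:=Bool f:=Bool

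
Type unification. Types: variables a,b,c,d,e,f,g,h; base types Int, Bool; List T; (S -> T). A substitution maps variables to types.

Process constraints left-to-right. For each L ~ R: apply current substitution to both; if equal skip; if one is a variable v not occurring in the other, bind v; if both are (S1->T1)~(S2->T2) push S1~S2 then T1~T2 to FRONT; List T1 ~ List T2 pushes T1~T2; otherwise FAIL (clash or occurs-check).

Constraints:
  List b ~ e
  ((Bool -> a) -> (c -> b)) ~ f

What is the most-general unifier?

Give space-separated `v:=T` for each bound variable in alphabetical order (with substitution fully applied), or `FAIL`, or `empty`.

Answer: e:=List b f:=((Bool -> a) -> (c -> b))

Derivation:
step 1: unify List b ~ e  [subst: {-} | 1 pending]
  bind e := List b
step 2: unify ((Bool -> a) -> (c -> b)) ~ f  [subst: {e:=List b} | 0 pending]
  bind f := ((Bool -> a) -> (c -> b))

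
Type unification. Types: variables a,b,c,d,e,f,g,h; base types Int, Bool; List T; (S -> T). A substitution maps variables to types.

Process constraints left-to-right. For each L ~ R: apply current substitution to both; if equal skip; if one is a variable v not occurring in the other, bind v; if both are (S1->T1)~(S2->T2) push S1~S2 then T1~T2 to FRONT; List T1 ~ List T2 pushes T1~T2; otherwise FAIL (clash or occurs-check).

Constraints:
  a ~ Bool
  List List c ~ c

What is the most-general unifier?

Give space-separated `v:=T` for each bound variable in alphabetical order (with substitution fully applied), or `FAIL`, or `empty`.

Answer: FAIL

Derivation:
step 1: unify a ~ Bool  [subst: {-} | 1 pending]
  bind a := Bool
step 2: unify List List c ~ c  [subst: {a:=Bool} | 0 pending]
  occurs-check fail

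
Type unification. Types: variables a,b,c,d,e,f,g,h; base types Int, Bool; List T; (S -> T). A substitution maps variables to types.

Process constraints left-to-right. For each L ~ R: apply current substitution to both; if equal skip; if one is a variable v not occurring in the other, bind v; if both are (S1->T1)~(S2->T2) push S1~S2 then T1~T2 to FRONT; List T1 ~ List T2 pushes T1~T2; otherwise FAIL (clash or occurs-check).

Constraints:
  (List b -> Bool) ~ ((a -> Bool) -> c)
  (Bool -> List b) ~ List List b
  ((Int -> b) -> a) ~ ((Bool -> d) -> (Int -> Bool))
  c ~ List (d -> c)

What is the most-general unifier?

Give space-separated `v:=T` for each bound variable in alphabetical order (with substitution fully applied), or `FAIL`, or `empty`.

Answer: FAIL

Derivation:
step 1: unify (List b -> Bool) ~ ((a -> Bool) -> c)  [subst: {-} | 3 pending]
  -> decompose arrow: push List b~(a -> Bool), Bool~c
step 2: unify List b ~ (a -> Bool)  [subst: {-} | 4 pending]
  clash: List b vs (a -> Bool)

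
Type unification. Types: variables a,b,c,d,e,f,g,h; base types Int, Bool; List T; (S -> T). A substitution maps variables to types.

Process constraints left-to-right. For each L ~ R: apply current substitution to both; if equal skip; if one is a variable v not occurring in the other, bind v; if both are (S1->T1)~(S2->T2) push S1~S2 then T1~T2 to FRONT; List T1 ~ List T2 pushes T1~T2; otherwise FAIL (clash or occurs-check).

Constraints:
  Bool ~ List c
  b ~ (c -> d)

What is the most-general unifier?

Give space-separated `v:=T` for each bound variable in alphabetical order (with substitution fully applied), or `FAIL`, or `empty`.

step 1: unify Bool ~ List c  [subst: {-} | 1 pending]
  clash: Bool vs List c

Answer: FAIL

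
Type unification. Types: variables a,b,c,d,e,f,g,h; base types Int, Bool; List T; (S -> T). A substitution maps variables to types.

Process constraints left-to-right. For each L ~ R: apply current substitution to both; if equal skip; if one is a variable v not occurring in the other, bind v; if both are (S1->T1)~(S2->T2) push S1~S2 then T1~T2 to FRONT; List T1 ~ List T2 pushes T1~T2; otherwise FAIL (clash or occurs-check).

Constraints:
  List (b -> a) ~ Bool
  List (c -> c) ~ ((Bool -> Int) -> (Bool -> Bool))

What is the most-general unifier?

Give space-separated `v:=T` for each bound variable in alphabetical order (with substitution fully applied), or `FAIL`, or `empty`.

step 1: unify List (b -> a) ~ Bool  [subst: {-} | 1 pending]
  clash: List (b -> a) vs Bool

Answer: FAIL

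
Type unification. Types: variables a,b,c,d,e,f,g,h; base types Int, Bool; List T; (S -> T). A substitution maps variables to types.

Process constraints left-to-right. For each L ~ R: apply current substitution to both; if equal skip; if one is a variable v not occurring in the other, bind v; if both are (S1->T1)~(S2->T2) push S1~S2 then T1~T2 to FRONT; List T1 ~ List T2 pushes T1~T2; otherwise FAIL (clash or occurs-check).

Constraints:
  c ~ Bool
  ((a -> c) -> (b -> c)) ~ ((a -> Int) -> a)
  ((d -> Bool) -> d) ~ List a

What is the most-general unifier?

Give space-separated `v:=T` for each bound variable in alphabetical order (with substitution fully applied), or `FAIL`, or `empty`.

Answer: FAIL

Derivation:
step 1: unify c ~ Bool  [subst: {-} | 2 pending]
  bind c := Bool
step 2: unify ((a -> Bool) -> (b -> Bool)) ~ ((a -> Int) -> a)  [subst: {c:=Bool} | 1 pending]
  -> decompose arrow: push (a -> Bool)~(a -> Int), (b -> Bool)~a
step 3: unify (a -> Bool) ~ (a -> Int)  [subst: {c:=Bool} | 2 pending]
  -> decompose arrow: push a~a, Bool~Int
step 4: unify a ~ a  [subst: {c:=Bool} | 3 pending]
  -> identical, skip
step 5: unify Bool ~ Int  [subst: {c:=Bool} | 2 pending]
  clash: Bool vs Int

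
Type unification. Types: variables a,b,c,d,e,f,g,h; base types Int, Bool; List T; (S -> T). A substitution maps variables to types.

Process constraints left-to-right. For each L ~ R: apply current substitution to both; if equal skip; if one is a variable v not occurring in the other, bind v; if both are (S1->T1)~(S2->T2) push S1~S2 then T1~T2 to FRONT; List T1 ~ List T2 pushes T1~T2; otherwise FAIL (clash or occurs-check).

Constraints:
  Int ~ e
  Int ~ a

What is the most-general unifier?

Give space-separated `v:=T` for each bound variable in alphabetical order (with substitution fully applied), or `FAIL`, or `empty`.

Answer: a:=Int e:=Int

Derivation:
step 1: unify Int ~ e  [subst: {-} | 1 pending]
  bind e := Int
step 2: unify Int ~ a  [subst: {e:=Int} | 0 pending]
  bind a := Int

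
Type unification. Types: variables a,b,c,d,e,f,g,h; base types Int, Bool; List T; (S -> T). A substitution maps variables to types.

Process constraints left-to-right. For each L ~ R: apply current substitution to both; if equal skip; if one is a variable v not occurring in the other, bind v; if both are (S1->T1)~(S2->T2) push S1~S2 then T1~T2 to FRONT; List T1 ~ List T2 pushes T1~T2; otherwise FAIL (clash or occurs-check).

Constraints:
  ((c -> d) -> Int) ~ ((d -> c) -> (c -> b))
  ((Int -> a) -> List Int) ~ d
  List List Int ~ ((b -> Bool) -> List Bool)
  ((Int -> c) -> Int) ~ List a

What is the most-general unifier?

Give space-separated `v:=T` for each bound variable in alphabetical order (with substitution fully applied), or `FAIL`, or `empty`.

Answer: FAIL

Derivation:
step 1: unify ((c -> d) -> Int) ~ ((d -> c) -> (c -> b))  [subst: {-} | 3 pending]
  -> decompose arrow: push (c -> d)~(d -> c), Int~(c -> b)
step 2: unify (c -> d) ~ (d -> c)  [subst: {-} | 4 pending]
  -> decompose arrow: push c~d, d~c
step 3: unify c ~ d  [subst: {-} | 5 pending]
  bind c := d
step 4: unify d ~ d  [subst: {c:=d} | 4 pending]
  -> identical, skip
step 5: unify Int ~ (d -> b)  [subst: {c:=d} | 3 pending]
  clash: Int vs (d -> b)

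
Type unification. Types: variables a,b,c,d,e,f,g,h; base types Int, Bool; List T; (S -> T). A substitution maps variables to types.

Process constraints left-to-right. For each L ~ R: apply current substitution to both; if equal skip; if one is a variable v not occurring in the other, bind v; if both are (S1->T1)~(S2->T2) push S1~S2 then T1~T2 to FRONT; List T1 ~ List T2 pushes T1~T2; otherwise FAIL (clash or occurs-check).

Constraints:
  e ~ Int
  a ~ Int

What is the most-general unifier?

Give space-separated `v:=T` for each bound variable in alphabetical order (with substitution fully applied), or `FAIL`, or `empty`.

Answer: a:=Int e:=Int

Derivation:
step 1: unify e ~ Int  [subst: {-} | 1 pending]
  bind e := Int
step 2: unify a ~ Int  [subst: {e:=Int} | 0 pending]
  bind a := Int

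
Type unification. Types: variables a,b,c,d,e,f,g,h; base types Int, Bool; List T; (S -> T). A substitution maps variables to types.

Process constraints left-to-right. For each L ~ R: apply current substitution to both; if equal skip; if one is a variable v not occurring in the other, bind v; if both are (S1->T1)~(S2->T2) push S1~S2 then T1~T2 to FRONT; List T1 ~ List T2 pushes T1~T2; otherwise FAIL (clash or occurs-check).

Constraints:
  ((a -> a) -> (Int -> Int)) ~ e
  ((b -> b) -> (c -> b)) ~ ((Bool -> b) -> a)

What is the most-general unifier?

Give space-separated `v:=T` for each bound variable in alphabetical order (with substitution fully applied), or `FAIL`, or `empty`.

Answer: a:=(c -> Bool) b:=Bool e:=(((c -> Bool) -> (c -> Bool)) -> (Int -> Int))

Derivation:
step 1: unify ((a -> a) -> (Int -> Int)) ~ e  [subst: {-} | 1 pending]
  bind e := ((a -> a) -> (Int -> Int))
step 2: unify ((b -> b) -> (c -> b)) ~ ((Bool -> b) -> a)  [subst: {e:=((a -> a) -> (Int -> Int))} | 0 pending]
  -> decompose arrow: push (b -> b)~(Bool -> b), (c -> b)~a
step 3: unify (b -> b) ~ (Bool -> b)  [subst: {e:=((a -> a) -> (Int -> Int))} | 1 pending]
  -> decompose arrow: push b~Bool, b~b
step 4: unify b ~ Bool  [subst: {e:=((a -> a) -> (Int -> Int))} | 2 pending]
  bind b := Bool
step 5: unify Bool ~ Bool  [subst: {e:=((a -> a) -> (Int -> Int)), b:=Bool} | 1 pending]
  -> identical, skip
step 6: unify (c -> Bool) ~ a  [subst: {e:=((a -> a) -> (Int -> Int)), b:=Bool} | 0 pending]
  bind a := (c -> Bool)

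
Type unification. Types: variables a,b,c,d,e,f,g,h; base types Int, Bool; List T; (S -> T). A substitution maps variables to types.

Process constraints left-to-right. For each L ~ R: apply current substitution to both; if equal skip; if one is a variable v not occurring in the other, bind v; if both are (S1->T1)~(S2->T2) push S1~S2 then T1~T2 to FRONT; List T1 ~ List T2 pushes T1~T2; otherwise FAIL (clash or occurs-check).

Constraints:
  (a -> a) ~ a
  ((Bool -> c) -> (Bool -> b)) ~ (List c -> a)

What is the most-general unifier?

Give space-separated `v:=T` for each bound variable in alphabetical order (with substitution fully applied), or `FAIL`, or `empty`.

Answer: FAIL

Derivation:
step 1: unify (a -> a) ~ a  [subst: {-} | 1 pending]
  occurs-check fail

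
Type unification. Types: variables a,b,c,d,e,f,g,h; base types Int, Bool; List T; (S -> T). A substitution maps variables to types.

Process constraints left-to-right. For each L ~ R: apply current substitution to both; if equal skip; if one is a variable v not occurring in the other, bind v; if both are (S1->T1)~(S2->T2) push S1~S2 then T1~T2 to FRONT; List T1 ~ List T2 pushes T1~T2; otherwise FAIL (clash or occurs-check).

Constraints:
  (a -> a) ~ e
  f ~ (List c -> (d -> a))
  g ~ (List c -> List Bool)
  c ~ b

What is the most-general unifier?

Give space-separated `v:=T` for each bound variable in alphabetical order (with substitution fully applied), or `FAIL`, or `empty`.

Answer: c:=b e:=(a -> a) f:=(List b -> (d -> a)) g:=(List b -> List Bool)

Derivation:
step 1: unify (a -> a) ~ e  [subst: {-} | 3 pending]
  bind e := (a -> a)
step 2: unify f ~ (List c -> (d -> a))  [subst: {e:=(a -> a)} | 2 pending]
  bind f := (List c -> (d -> a))
step 3: unify g ~ (List c -> List Bool)  [subst: {e:=(a -> a), f:=(List c -> (d -> a))} | 1 pending]
  bind g := (List c -> List Bool)
step 4: unify c ~ b  [subst: {e:=(a -> a), f:=(List c -> (d -> a)), g:=(List c -> List Bool)} | 0 pending]
  bind c := b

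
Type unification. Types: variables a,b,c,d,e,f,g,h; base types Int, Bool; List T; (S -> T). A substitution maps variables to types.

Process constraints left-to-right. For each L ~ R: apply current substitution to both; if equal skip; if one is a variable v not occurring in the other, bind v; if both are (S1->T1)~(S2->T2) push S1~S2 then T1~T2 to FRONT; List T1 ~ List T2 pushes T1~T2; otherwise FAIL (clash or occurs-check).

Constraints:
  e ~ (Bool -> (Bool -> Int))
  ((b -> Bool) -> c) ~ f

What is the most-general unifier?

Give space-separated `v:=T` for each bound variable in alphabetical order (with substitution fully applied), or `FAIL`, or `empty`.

Answer: e:=(Bool -> (Bool -> Int)) f:=((b -> Bool) -> c)

Derivation:
step 1: unify e ~ (Bool -> (Bool -> Int))  [subst: {-} | 1 pending]
  bind e := (Bool -> (Bool -> Int))
step 2: unify ((b -> Bool) -> c) ~ f  [subst: {e:=(Bool -> (Bool -> Int))} | 0 pending]
  bind f := ((b -> Bool) -> c)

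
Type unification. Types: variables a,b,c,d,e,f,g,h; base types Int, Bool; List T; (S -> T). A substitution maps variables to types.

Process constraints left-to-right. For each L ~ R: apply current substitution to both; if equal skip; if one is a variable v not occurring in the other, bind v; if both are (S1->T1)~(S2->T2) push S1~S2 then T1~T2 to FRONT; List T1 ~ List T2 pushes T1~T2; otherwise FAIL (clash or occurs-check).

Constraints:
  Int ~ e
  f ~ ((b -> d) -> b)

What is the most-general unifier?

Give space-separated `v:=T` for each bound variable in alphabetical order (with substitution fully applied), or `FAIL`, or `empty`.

Answer: e:=Int f:=((b -> d) -> b)

Derivation:
step 1: unify Int ~ e  [subst: {-} | 1 pending]
  bind e := Int
step 2: unify f ~ ((b -> d) -> b)  [subst: {e:=Int} | 0 pending]
  bind f := ((b -> d) -> b)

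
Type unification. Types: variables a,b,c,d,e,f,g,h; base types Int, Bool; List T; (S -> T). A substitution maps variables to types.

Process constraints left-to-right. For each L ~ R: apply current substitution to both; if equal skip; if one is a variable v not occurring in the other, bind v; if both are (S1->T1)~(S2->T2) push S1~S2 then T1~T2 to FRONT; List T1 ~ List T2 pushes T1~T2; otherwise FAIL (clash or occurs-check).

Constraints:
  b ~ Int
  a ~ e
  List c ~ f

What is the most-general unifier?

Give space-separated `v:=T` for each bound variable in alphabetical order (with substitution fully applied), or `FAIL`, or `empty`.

Answer: a:=e b:=Int f:=List c

Derivation:
step 1: unify b ~ Int  [subst: {-} | 2 pending]
  bind b := Int
step 2: unify a ~ e  [subst: {b:=Int} | 1 pending]
  bind a := e
step 3: unify List c ~ f  [subst: {b:=Int, a:=e} | 0 pending]
  bind f := List c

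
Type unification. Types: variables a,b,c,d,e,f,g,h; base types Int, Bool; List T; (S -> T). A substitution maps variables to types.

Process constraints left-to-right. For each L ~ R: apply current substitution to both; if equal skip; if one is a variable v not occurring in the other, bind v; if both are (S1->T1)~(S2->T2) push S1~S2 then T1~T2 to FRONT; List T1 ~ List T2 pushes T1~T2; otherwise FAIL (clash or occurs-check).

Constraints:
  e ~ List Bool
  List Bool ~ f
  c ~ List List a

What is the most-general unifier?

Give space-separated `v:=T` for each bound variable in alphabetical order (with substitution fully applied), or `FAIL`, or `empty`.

step 1: unify e ~ List Bool  [subst: {-} | 2 pending]
  bind e := List Bool
step 2: unify List Bool ~ f  [subst: {e:=List Bool} | 1 pending]
  bind f := List Bool
step 3: unify c ~ List List a  [subst: {e:=List Bool, f:=List Bool} | 0 pending]
  bind c := List List a

Answer: c:=List List a e:=List Bool f:=List Bool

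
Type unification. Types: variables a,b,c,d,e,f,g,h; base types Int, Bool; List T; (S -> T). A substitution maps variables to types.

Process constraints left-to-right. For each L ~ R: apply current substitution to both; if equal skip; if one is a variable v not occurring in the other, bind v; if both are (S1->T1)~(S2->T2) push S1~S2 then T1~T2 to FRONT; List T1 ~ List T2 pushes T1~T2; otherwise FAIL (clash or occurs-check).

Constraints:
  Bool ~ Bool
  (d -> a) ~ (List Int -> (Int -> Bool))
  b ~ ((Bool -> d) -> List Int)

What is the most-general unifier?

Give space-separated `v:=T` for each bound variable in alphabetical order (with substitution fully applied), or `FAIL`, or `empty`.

Answer: a:=(Int -> Bool) b:=((Bool -> List Int) -> List Int) d:=List Int

Derivation:
step 1: unify Bool ~ Bool  [subst: {-} | 2 pending]
  -> identical, skip
step 2: unify (d -> a) ~ (List Int -> (Int -> Bool))  [subst: {-} | 1 pending]
  -> decompose arrow: push d~List Int, a~(Int -> Bool)
step 3: unify d ~ List Int  [subst: {-} | 2 pending]
  bind d := List Int
step 4: unify a ~ (Int -> Bool)  [subst: {d:=List Int} | 1 pending]
  bind a := (Int -> Bool)
step 5: unify b ~ ((Bool -> List Int) -> List Int)  [subst: {d:=List Int, a:=(Int -> Bool)} | 0 pending]
  bind b := ((Bool -> List Int) -> List Int)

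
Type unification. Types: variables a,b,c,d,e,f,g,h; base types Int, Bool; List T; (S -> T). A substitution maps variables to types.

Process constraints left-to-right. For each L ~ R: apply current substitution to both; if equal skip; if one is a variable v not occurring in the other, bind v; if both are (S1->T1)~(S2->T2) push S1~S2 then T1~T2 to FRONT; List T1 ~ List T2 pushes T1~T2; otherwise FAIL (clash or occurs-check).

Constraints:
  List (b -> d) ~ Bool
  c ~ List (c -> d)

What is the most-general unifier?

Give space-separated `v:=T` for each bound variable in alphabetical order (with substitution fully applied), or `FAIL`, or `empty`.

Answer: FAIL

Derivation:
step 1: unify List (b -> d) ~ Bool  [subst: {-} | 1 pending]
  clash: List (b -> d) vs Bool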